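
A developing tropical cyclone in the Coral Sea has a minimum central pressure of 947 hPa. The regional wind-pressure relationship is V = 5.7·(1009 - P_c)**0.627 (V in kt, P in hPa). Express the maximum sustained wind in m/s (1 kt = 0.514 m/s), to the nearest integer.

ΔP = 1009 − 947 = 62 hPa.
V ≈ 5.7 × 62^0.627 = 5.7 × 13.299 ≈ 75.806 kt.
75.806 × 0.514 ≈ 38.96 m/s → 39 m/s.

39 m/s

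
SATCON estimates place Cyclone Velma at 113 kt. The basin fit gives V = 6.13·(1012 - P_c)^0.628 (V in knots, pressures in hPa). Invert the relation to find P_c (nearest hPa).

908 hPa

ΔP = (V / 6.13)^(1/0.628) = (113/6.13)^1.592.
113/6.13 = 18.434; 18.434^1.592 ≈ 103.59 hPa.
P_c = 1012 − 103.59 = 908.41 ≈ 908 hPa.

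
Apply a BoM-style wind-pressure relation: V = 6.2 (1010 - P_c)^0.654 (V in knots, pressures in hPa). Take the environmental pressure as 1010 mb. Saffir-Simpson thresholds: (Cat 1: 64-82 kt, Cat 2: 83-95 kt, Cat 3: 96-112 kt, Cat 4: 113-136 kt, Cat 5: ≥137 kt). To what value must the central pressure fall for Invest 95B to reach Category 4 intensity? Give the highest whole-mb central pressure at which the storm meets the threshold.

Category 4 begins at V = 113 kt.
Required ΔP = (113/6.2)^(1/0.654) = 18.226^1.529 ≈ 84.66 mb.
P_c ≤ 1010 − 84.66 = 925.34, so the highest integer P_c is 925 mb.

925 mb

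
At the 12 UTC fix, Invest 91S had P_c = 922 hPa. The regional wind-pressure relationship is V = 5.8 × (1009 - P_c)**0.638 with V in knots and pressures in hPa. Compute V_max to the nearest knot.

100 kt

ΔP = 1009 − 922 = 87 hPa.
87^0.638 ≈ 17.275.
V ≈ 5.8 × 17.275 ≈ 100.2 kt.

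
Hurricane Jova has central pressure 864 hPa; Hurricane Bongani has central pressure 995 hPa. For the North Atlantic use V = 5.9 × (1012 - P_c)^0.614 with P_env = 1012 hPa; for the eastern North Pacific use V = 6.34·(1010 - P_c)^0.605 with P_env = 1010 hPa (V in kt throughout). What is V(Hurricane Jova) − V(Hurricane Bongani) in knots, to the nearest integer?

Hurricane Jova: ΔP = 148; V ≈ 5.9 × 148^0.614 ≈ 126.88 kt.
Hurricane Bongani: ΔP = 15; V ≈ 6.34 × 15^0.605 ≈ 32.63 kt.
Difference ≈ 126.88 − 32.63 = 94.25 → 94 kt.

94 kt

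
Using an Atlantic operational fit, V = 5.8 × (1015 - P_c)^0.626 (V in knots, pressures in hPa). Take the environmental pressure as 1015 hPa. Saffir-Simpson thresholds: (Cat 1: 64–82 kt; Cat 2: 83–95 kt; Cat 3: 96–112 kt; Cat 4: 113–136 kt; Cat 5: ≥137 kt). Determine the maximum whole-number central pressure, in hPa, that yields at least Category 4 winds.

Category 4 begins at V = 113 kt.
Required ΔP = (113/5.8)^(1/0.626) = 19.483^1.597 ≈ 114.85 hPa.
P_c ≤ 1015 − 114.85 = 900.15, so the highest integer P_c is 900 hPa.

900 hPa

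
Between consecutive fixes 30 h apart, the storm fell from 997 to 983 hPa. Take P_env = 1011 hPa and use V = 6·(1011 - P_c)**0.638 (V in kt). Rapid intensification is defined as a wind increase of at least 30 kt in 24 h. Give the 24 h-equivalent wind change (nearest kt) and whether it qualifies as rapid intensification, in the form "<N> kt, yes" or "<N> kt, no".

V₁: ΔP = 14, V ≈ 6 × 14^0.638 ≈ 32.31 kt.
V₂: ΔP = 28, V ≈ 6 × 28^0.638 ≈ 50.28 kt.
ΔV over 30 h = 17.97 kt → 24 h equivalent = 17.97 × 24/30 ≈ 14.38 kt.
14 kt < 30 kt ⇒ not rapid intensification.

14 kt, no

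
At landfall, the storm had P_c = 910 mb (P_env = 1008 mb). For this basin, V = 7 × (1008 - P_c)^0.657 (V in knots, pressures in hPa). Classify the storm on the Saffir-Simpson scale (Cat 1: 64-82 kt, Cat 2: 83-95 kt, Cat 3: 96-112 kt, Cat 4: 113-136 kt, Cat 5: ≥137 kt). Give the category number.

ΔP = 1008 − 910 = 98 mb.
V ≈ 7 × 98^0.657 = 7 × 20.33 ≈ 142 kt.
142 kt falls in the Category 5 band.

5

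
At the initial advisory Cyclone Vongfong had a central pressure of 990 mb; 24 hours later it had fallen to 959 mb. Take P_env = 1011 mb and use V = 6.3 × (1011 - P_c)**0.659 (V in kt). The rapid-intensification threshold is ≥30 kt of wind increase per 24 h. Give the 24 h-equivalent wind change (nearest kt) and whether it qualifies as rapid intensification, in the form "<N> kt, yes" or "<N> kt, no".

38 kt, yes

V₁: ΔP = 21, V ≈ 6.3 × 21^0.659 ≈ 46.85 kt.
V₂: ΔP = 52, V ≈ 6.3 × 52^0.659 ≈ 85.15 kt.
ΔV over 24 h = 38.30 kt → 24 h equivalent = 38.30 × 24/24 ≈ 38.30 kt.
38 kt ≥ 30 kt ⇒ rapid intensification.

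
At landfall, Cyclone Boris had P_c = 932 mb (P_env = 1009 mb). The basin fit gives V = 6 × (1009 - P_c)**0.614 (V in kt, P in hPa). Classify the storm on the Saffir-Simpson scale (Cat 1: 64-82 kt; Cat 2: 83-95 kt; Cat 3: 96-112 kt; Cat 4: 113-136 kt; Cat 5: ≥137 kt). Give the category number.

ΔP = 1009 − 932 = 77 mb.
V ≈ 6 × 77^0.614 = 6 × 14.40 ≈ 86 kt.
86 kt falls in the Category 2 band.

2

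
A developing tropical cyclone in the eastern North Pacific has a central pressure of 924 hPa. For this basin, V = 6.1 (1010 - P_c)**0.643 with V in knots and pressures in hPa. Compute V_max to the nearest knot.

107 kt

ΔP = 1010 − 924 = 86 hPa.
86^0.643 ≈ 17.534.
V ≈ 6.1 × 17.534 ≈ 107.0 kt.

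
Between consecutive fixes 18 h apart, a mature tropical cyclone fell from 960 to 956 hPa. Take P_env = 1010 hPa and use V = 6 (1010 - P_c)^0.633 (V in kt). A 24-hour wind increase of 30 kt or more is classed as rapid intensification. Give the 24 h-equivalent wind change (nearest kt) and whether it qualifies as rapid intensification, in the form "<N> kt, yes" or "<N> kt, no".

5 kt, no

V₁: ΔP = 50, V ≈ 6 × 50^0.633 ≈ 71.38 kt.
V₂: ΔP = 54, V ≈ 6 × 54^0.633 ≈ 74.95 kt.
ΔV over 18 h = 3.57 kt → 24 h equivalent = 3.57 × 24/18 ≈ 4.76 kt.
5 kt < 30 kt ⇒ not rapid intensification.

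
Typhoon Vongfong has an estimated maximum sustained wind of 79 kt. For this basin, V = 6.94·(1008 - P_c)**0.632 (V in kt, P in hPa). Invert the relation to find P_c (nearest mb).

961 mb

ΔP = (V / 6.94)^(1/0.632) = (79/6.94)^1.582.
79/6.94 = 11.383; 11.383^1.582 ≈ 46.91 mb.
P_c = 1008 − 46.91 = 961.09 ≈ 961 mb.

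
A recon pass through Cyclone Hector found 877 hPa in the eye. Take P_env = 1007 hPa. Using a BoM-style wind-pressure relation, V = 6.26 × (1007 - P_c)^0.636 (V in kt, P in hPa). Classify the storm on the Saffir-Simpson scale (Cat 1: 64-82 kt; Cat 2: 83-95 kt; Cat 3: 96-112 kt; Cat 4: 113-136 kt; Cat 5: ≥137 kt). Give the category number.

5

ΔP = 1007 − 877 = 130 hPa.
V ≈ 6.26 × 130^0.636 = 6.26 × 22.10 ≈ 138 kt.
138 kt falls in the Category 5 band.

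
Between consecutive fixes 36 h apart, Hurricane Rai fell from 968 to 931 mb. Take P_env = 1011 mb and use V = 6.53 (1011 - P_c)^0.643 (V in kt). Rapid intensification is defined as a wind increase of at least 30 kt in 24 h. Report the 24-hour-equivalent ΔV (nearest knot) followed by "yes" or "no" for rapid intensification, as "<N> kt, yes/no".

24 kt, no

V₁: ΔP = 43, V ≈ 6.53 × 43^0.643 ≈ 73.32 kt.
V₂: ΔP = 80, V ≈ 6.53 × 80^0.643 ≈ 109.29 kt.
ΔV over 36 h = 35.97 kt → 24 h equivalent = 35.97 × 24/36 ≈ 23.98 kt.
24 kt < 30 kt ⇒ not rapid intensification.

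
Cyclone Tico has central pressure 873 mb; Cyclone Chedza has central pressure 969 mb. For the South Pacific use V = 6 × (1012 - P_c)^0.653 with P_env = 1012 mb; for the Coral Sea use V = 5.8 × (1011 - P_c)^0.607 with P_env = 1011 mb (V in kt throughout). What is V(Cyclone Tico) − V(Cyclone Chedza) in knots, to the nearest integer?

94 kt

Cyclone Tico: ΔP = 139; V ≈ 6 × 139^0.653 ≈ 150.50 kt.
Cyclone Chedza: ΔP = 42; V ≈ 5.8 × 42^0.607 ≈ 56.07 kt.
Difference ≈ 150.50 − 56.07 = 94.43 → 94 kt.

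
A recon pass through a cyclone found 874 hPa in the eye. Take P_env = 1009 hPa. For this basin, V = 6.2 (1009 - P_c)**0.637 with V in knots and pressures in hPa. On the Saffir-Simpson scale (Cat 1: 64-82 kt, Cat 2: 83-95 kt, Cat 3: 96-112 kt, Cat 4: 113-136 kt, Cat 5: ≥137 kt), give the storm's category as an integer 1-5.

5

ΔP = 1009 − 874 = 135 hPa.
V ≈ 6.2 × 135^0.637 = 6.2 × 22.75 ≈ 141 kt.
141 kt falls in the Category 5 band.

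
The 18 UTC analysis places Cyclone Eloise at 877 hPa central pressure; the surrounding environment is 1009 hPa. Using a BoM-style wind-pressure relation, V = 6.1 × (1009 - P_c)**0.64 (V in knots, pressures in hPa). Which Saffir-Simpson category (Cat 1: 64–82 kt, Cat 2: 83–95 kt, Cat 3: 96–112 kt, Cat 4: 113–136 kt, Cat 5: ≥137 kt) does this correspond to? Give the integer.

ΔP = 1009 − 877 = 132 hPa.
V ≈ 6.1 × 132^0.64 = 6.1 × 22.76 ≈ 139 kt.
139 kt falls in the Category 5 band.

5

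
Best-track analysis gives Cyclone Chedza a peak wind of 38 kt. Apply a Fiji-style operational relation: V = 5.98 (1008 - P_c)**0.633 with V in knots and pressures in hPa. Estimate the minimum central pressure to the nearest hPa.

989 hPa

ΔP = (V / 5.98)^(1/0.633) = (38/5.98)^1.580.
38/5.98 = 6.355; 6.355^1.580 ≈ 18.56 hPa.
P_c = 1008 − 18.56 = 989.44 ≈ 989 hPa.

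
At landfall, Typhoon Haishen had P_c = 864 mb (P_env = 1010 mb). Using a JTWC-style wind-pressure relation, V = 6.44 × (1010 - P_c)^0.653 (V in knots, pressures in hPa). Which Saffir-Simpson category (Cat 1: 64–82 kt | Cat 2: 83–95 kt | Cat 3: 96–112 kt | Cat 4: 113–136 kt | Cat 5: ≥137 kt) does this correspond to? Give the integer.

5

ΔP = 1010 − 864 = 146 mb.
V ≈ 6.44 × 146^0.653 = 6.44 × 25.90 ≈ 167 kt.
167 kt falls in the Category 5 band.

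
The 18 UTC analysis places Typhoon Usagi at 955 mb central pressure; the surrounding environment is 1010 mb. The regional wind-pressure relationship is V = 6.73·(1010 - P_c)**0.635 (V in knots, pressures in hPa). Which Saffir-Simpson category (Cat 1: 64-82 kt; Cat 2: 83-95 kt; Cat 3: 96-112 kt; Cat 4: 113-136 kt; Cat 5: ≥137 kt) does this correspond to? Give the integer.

ΔP = 1010 − 955 = 55 mb.
V ≈ 6.73 × 55^0.635 = 6.73 × 12.74 ≈ 86 kt.
86 kt falls in the Category 2 band.

2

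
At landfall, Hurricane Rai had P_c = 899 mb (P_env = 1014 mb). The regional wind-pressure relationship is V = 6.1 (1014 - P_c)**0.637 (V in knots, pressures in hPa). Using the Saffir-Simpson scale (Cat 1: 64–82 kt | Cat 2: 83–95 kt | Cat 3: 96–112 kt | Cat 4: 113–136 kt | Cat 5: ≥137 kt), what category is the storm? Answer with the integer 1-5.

ΔP = 1014 − 899 = 115 mb.
V ≈ 6.1 × 115^0.637 = 6.1 × 20.54 ≈ 125 kt.
125 kt falls in the Category 4 band.

4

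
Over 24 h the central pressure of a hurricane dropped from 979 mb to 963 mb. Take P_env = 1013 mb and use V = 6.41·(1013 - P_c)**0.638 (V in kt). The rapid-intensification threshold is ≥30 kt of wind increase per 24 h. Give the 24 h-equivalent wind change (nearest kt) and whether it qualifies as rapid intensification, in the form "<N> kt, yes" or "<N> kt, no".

17 kt, no

V₁: ΔP = 34, V ≈ 6.41 × 34^0.638 ≈ 60.81 kt.
V₂: ΔP = 50, V ≈ 6.41 × 50^0.638 ≈ 77.77 kt.
ΔV over 24 h = 16.96 kt → 24 h equivalent = 16.96 × 24/24 ≈ 16.96 kt.
17 kt < 30 kt ⇒ not rapid intensification.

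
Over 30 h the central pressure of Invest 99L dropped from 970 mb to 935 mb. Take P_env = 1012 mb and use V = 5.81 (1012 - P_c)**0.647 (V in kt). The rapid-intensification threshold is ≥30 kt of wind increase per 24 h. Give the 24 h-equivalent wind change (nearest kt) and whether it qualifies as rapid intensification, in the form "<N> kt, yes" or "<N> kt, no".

25 kt, no

V₁: ΔP = 42, V ≈ 5.81 × 42^0.647 ≈ 65.23 kt.
V₂: ΔP = 77, V ≈ 5.81 × 77^0.647 ≈ 96.55 kt.
ΔV over 30 h = 31.32 kt → 24 h equivalent = 31.32 × 24/30 ≈ 25.06 kt.
25 kt < 30 kt ⇒ not rapid intensification.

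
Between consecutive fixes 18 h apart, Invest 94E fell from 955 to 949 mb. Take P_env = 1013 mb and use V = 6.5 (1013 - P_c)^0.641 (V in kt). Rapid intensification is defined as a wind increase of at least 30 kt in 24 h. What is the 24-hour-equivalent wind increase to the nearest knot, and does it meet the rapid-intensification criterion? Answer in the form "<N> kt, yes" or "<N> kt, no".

8 kt, no

V₁: ΔP = 58, V ≈ 6.5 × 58^0.641 ≈ 87.75 kt.
V₂: ΔP = 64, V ≈ 6.5 × 64^0.641 ≈ 93.47 kt.
ΔV over 18 h = 5.72 kt → 24 h equivalent = 5.72 × 24/18 ≈ 7.63 kt.
8 kt < 30 kt ⇒ not rapid intensification.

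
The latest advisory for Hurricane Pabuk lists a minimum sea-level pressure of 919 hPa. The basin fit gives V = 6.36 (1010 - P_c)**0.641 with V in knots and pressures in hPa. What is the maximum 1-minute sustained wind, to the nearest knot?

115 kt

ΔP = 1010 − 919 = 91 hPa.
91^0.641 ≈ 18.020.
V ≈ 6.36 × 18.020 ≈ 114.6 kt.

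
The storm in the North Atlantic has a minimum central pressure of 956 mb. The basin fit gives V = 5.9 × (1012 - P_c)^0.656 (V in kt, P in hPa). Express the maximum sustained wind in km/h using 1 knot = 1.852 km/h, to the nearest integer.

ΔP = 1012 − 956 = 56 mb.
V ≈ 5.9 × 56^0.656 = 5.9 × 14.022 ≈ 82.730 kt.
82.730 × 1.852 ≈ 153.22 km/h → 153 km/h.

153 km/h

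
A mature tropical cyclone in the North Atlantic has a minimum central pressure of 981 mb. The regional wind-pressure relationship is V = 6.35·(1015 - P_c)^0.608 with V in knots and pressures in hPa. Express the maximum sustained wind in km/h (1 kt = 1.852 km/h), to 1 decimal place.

100.4 km/h

ΔP = 1015 − 981 = 34 mb.
V ≈ 6.35 × 34^0.608 = 6.35 × 8.534 ≈ 54.189 kt.
54.189 × 1.852 ≈ 100.36 km/h → 100.4 km/h.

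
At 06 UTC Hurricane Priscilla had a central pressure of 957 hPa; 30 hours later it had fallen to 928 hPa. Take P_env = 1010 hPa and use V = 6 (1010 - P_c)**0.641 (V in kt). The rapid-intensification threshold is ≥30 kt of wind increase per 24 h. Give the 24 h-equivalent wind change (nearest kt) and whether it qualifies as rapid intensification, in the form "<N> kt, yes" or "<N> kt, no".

V₁: ΔP = 53, V ≈ 6 × 53^0.641 ≈ 76.46 kt.
V₂: ΔP = 82, V ≈ 6 × 82^0.641 ≈ 101.14 kt.
ΔV over 30 h = 24.68 kt → 24 h equivalent = 24.68 × 24/30 ≈ 19.74 kt.
20 kt < 30 kt ⇒ not rapid intensification.

20 kt, no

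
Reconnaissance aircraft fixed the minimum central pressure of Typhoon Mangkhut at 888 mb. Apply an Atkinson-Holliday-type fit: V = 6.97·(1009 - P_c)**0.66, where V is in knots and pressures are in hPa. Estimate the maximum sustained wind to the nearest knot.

ΔP = 1009 − 888 = 121 mb.
121^0.66 ≈ 23.694.
V ≈ 6.97 × 23.694 ≈ 165.1 kt.

165 kt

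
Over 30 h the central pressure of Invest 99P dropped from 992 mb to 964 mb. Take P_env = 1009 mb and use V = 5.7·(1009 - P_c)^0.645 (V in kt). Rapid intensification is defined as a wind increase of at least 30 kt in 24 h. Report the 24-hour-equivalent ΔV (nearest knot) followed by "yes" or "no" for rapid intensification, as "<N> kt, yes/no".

25 kt, no

V₁: ΔP = 17, V ≈ 5.7 × 17^0.645 ≈ 35.44 kt.
V₂: ΔP = 45, V ≈ 5.7 × 45^0.645 ≈ 66.40 kt.
ΔV over 30 h = 30.96 kt → 24 h equivalent = 30.96 × 24/30 ≈ 24.77 kt.
25 kt < 30 kt ⇒ not rapid intensification.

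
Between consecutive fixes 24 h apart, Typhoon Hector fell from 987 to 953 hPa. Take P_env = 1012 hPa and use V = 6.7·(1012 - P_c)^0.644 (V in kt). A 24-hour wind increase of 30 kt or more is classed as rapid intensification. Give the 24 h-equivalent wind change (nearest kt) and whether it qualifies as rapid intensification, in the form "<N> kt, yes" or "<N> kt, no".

39 kt, yes

V₁: ΔP = 25, V ≈ 6.7 × 25^0.644 ≈ 53.25 kt.
V₂: ΔP = 59, V ≈ 6.7 × 59^0.644 ≈ 92.58 kt.
ΔV over 24 h = 39.33 kt → 24 h equivalent = 39.33 × 24/24 ≈ 39.33 kt.
39 kt ≥ 30 kt ⇒ rapid intensification.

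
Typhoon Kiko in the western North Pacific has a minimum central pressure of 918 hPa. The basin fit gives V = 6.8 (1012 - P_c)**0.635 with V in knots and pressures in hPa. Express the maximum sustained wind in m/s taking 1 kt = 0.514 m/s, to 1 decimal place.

ΔP = 1012 − 918 = 94 hPa.
V ≈ 6.8 × 94^0.635 = 6.8 × 17.903 ≈ 121.743 kt.
121.743 × 0.514 ≈ 62.58 m/s → 62.6 m/s.

62.6 m/s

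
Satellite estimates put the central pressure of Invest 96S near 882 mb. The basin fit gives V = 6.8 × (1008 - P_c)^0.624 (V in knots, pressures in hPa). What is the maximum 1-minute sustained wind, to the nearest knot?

139 kt

ΔP = 1008 − 882 = 126 mb.
126^0.624 ≈ 20.447.
V ≈ 6.8 × 20.447 ≈ 139.0 kt.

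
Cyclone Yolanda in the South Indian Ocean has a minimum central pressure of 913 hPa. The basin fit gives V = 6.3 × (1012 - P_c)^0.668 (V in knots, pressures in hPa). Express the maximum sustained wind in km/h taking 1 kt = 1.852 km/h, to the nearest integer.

251 km/h

ΔP = 1012 − 913 = 99 hPa.
V ≈ 6.3 × 99^0.668 = 6.3 × 21.532 ≈ 135.652 kt.
135.652 × 1.852 ≈ 251.23 km/h → 251 km/h.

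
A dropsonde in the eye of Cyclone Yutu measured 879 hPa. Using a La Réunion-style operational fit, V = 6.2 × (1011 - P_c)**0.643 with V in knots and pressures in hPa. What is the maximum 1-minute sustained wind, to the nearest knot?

ΔP = 1011 − 879 = 132 hPa.
132^0.643 ≈ 23.096.
V ≈ 6.2 × 23.096 ≈ 143.2 kt.

143 kt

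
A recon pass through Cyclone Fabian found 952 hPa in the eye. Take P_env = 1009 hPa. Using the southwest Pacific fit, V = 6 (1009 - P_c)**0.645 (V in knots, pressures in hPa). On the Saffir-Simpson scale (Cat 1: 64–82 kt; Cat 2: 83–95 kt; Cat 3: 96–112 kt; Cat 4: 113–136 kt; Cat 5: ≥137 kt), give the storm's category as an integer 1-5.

ΔP = 1009 − 952 = 57 hPa.
V ≈ 6 × 57^0.645 = 6 × 13.57 ≈ 81 kt.
81 kt falls in the Category 1 band.

1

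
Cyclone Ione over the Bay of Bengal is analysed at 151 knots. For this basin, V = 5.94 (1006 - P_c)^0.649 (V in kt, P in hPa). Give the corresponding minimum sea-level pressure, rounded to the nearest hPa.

860 hPa

ΔP = (V / 5.94)^(1/0.649) = (151/5.94)^1.541.
151/5.94 = 25.421; 25.421^1.541 ≈ 146.27 hPa.
P_c = 1006 − 146.27 = 859.73 ≈ 860 hPa.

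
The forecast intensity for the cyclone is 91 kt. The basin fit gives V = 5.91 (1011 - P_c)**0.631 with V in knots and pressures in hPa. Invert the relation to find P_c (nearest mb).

ΔP = (V / 5.91)^(1/0.631) = (91/5.91)^1.585.
91/5.91 = 15.398; 15.398^1.585 ≈ 76.18 mb.
P_c = 1011 − 76.18 = 934.82 ≈ 935 mb.

935 mb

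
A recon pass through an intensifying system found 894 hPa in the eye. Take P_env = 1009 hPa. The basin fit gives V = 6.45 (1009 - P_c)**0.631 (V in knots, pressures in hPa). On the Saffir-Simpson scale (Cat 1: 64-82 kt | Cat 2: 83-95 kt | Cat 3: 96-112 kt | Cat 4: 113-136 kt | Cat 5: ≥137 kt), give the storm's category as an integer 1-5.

ΔP = 1009 − 894 = 115 hPa.
V ≈ 6.45 × 115^0.631 = 6.45 × 19.97 ≈ 129 kt.
129 kt falls in the Category 4 band.

4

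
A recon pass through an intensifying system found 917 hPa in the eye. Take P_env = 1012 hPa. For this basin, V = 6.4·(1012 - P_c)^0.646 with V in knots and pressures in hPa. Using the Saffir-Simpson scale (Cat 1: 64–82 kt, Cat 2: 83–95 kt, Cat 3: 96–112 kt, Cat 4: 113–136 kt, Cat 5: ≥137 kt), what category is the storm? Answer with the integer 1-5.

4

ΔP = 1012 − 917 = 95 hPa.
V ≈ 6.4 × 95^0.646 = 6.4 × 18.95 ≈ 121 kt.
121 kt falls in the Category 4 band.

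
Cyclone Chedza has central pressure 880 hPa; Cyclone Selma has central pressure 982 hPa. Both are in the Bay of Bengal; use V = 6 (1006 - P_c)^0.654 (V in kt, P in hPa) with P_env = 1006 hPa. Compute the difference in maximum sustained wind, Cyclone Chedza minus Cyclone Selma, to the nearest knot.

Cyclone Chedza: ΔP = 126; V ≈ 6 × 126^0.654 ≈ 141.84 kt.
Cyclone Selma: ΔP = 24; V ≈ 6 × 24^0.654 ≈ 47.95 kt.
Difference ≈ 141.84 − 47.95 = 93.89 → 94 kt.

94 kt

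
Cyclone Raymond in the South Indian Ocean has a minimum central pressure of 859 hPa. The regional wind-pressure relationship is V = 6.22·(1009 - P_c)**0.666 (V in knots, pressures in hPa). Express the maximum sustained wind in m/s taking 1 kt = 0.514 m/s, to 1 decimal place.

90.0 m/s

ΔP = 1009 − 859 = 150 hPa.
V ≈ 6.22 × 150^0.666 = 6.22 × 28.137 ≈ 175.012 kt.
175.012 × 0.514 ≈ 89.96 m/s → 90.0 m/s.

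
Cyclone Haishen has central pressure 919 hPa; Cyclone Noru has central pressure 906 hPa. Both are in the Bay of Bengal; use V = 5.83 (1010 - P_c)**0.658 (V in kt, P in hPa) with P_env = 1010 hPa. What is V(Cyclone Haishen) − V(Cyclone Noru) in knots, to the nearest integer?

-10 kt

Cyclone Haishen: ΔP = 91; V ≈ 5.83 × 91^0.658 ≈ 113.43 kt.
Cyclone Noru: ΔP = 104; V ≈ 5.83 × 104^0.658 ≈ 123.84 kt.
Difference ≈ 113.43 − 123.84 = -10.41 → -10 kt.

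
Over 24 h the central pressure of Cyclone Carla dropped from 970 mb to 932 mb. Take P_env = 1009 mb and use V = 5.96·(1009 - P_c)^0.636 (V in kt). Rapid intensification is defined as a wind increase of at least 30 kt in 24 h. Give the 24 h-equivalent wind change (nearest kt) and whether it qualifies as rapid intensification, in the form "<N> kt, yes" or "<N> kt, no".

33 kt, yes

V₁: ΔP = 39, V ≈ 5.96 × 39^0.636 ≈ 61.26 kt.
V₂: ΔP = 77, V ≈ 5.96 × 77^0.636 ≈ 94.42 kt.
ΔV over 24 h = 33.16 kt → 24 h equivalent = 33.16 × 24/24 ≈ 33.16 kt.
33 kt ≥ 30 kt ⇒ rapid intensification.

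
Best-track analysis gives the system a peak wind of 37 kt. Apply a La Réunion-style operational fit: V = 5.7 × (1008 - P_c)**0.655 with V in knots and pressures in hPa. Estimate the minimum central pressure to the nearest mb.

991 mb

ΔP = (V / 5.7)^(1/0.655) = (37/5.7)^1.527.
37/5.7 = 6.491; 6.491^1.527 ≈ 17.39 mb.
P_c = 1008 − 17.39 = 990.61 ≈ 991 mb.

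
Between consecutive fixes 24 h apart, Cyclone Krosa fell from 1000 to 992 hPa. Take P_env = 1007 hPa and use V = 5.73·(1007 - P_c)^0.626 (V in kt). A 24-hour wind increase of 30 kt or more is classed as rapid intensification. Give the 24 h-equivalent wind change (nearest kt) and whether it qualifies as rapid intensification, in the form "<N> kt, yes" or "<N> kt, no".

12 kt, no

V₁: ΔP = 7, V ≈ 5.73 × 7^0.626 ≈ 19.37 kt.
V₂: ΔP = 15, V ≈ 5.73 × 15^0.626 ≈ 31.22 kt.
ΔV over 24 h = 11.85 kt → 24 h equivalent = 11.85 × 24/24 ≈ 11.85 kt.
12 kt < 30 kt ⇒ not rapid intensification.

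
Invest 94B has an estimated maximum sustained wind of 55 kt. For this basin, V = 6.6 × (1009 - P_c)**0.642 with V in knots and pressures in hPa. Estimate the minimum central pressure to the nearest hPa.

ΔP = (V / 6.6)^(1/0.642) = (55/6.6)^1.558.
55/6.6 = 8.333; 8.333^1.558 ≈ 27.18 hPa.
P_c = 1009 − 27.18 = 981.82 ≈ 982 hPa.

982 hPa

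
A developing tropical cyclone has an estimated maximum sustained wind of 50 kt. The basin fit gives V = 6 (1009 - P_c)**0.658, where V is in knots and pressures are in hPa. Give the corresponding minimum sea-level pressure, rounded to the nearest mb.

984 mb

ΔP = (V / 6)^(1/0.658) = (50/6)^1.520.
50/6 = 8.333; 8.333^1.520 ≈ 25.09 mb.
P_c = 1009 − 25.09 = 983.91 ≈ 984 mb.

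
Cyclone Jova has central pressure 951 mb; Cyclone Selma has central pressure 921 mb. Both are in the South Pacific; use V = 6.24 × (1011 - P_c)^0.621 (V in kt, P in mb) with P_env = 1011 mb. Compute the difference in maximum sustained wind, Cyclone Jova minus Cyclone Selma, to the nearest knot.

Cyclone Jova: ΔP = 60; V ≈ 6.24 × 60^0.621 ≈ 79.33 kt.
Cyclone Selma: ΔP = 90; V ≈ 6.24 × 90^0.621 ≈ 102.04 kt.
Difference ≈ 79.33 − 102.04 = -22.71 → -23 kt.

-23 kt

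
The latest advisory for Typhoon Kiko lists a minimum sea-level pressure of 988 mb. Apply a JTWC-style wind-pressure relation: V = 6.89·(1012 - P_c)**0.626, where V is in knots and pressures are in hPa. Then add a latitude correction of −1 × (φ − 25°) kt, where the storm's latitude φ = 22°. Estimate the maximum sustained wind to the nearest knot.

53 kt

ΔP = 1012 − 988 = 24 mb.
24^0.626 ≈ 7.312.
V ≈ 6.89 × 7.312 ≈ 50.4 kt.
Latitude correction: −1 × (22 − 25) = 3 kt.
Corrected V ≈ 53.4 kt → 53 kt.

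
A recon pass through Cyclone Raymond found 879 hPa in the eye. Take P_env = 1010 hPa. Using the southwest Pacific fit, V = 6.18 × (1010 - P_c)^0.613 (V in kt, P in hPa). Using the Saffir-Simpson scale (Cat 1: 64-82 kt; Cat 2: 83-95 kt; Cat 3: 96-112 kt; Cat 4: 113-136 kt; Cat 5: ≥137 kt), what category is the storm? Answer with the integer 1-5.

4

ΔP = 1010 − 879 = 131 hPa.
V ≈ 6.18 × 131^0.613 = 6.18 × 19.86 ≈ 123 kt.
123 kt falls in the Category 4 band.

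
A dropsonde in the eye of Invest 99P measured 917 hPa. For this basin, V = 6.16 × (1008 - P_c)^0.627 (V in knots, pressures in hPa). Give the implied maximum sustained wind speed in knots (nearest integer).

ΔP = 1008 − 917 = 91 hPa.
91^0.627 ≈ 16.917.
V ≈ 6.16 × 16.917 ≈ 104.2 kt.

104 kt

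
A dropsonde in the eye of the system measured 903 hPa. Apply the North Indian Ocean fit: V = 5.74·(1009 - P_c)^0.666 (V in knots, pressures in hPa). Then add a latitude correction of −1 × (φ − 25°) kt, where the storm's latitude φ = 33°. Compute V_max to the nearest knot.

ΔP = 1009 − 903 = 106 hPa.
106^0.666 ≈ 22.328.
V ≈ 5.74 × 22.328 ≈ 128.2 kt.
Latitude correction: −1 × (33 − 25) = -8 kt.
Corrected V ≈ 120.2 kt → 120 kt.

120 kt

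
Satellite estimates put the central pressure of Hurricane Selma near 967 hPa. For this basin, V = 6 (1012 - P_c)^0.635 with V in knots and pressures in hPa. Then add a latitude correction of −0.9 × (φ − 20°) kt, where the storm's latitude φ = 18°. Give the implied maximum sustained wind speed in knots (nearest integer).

ΔP = 1012 − 967 = 45 hPa.
45^0.635 ≈ 11.215.
V ≈ 6 × 11.215 ≈ 67.3 kt.
Latitude correction: −0.9 × (18 − 20) = 1.8 kt.
Corrected V ≈ 69.1 kt → 69 kt.

69 kt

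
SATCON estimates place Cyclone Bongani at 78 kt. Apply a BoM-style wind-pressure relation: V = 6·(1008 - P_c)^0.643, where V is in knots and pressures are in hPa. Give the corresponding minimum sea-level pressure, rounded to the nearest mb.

ΔP = (V / 6)^(1/0.643) = (78/6)^1.555.
78/6 = 13.000; 13.000^1.555 ≈ 54.00 mb.
P_c = 1008 − 54.00 = 954.00 ≈ 954 mb.

954 mb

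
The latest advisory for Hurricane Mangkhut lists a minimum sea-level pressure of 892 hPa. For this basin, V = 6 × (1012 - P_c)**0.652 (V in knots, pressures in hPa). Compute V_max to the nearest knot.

ΔP = 1012 − 892 = 120 hPa.
120^0.652 ≈ 22.679.
V ≈ 6 × 22.679 ≈ 136.1 kt.

136 kt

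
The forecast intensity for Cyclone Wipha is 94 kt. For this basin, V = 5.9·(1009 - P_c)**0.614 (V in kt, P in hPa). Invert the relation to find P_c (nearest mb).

918 mb

ΔP = (V / 5.9)^(1/0.614) = (94/5.9)^1.629.
94/5.9 = 15.932; 15.932^1.629 ≈ 90.80 mb.
P_c = 1009 − 90.80 = 918.20 ≈ 918 mb.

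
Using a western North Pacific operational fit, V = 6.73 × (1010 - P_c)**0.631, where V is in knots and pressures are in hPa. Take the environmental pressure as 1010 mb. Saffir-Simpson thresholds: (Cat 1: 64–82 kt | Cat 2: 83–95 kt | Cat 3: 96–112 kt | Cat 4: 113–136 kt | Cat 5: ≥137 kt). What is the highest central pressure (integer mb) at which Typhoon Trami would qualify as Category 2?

956 mb

Category 2 begins at V = 83 kt.
Required ΔP = (83/6.73)^(1/0.631) = 12.333^1.585 ≈ 53.59 mb.
P_c ≤ 1010 − 53.59 = 956.41, so the highest integer P_c is 956 mb.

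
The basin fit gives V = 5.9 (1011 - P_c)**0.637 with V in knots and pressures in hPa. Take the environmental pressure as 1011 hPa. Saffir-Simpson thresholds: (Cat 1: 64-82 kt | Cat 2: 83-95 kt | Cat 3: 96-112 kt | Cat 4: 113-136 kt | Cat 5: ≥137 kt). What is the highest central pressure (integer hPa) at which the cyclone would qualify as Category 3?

931 hPa

Category 3 begins at V = 96 kt.
Required ΔP = (96/5.9)^(1/0.637) = 16.271^1.570 ≈ 79.75 hPa.
P_c ≤ 1011 − 79.75 = 931.25, so the highest integer P_c is 931 hPa.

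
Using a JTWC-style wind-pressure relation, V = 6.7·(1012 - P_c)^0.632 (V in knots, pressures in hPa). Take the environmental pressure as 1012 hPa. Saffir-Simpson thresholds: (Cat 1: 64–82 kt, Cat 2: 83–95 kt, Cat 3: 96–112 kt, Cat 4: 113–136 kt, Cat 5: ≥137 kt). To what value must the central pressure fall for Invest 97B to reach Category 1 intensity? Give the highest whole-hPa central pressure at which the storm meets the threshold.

Category 1 begins at V = 64 kt.
Required ΔP = (64/6.7)^(1/0.632) = 9.552^1.582 ≈ 35.55 hPa.
P_c ≤ 1012 − 35.55 = 976.45, so the highest integer P_c is 976 hPa.

976 hPa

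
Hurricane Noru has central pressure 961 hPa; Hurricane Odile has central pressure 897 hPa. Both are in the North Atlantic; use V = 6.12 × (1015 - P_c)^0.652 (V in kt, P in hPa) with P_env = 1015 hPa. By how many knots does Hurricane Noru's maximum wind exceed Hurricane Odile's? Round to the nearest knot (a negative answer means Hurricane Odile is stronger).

-55 kt

Hurricane Noru: ΔP = 54; V ≈ 6.12 × 54^0.652 ≈ 82.47 kt.
Hurricane Odile: ΔP = 118; V ≈ 6.12 × 118^0.652 ≈ 137.28 kt.
Difference ≈ 82.47 − 137.28 = -54.81 → -55 kt.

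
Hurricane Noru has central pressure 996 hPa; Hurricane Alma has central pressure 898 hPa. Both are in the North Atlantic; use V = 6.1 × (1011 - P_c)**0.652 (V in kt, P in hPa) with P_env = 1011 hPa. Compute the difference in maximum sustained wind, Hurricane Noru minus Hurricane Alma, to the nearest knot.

Hurricane Noru: ΔP = 15; V ≈ 6.1 × 15^0.652 ≈ 35.66 kt.
Hurricane Alma: ΔP = 113; V ≈ 6.1 × 113^0.652 ≈ 133.03 kt.
Difference ≈ 35.66 − 133.03 = -97.37 → -97 kt.

-97 kt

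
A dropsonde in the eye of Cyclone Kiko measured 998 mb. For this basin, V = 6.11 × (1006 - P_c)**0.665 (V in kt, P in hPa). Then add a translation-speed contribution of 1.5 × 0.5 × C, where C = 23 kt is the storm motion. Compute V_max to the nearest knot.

ΔP = 1006 − 998 = 8 mb.
8^0.665 ≈ 3.986.
V ≈ 6.11 × 3.986 ≈ 24.4 kt.
Translation term: 1.5 × 0.5 × 23 = 17.25 kt.
Corrected V ≈ 41.65 kt → 42 kt.

42 kt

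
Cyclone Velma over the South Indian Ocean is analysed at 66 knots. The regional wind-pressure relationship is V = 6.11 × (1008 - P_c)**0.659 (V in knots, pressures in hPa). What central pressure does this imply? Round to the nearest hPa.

ΔP = (V / 6.11)^(1/0.659) = (66/6.11)^1.517.
66/6.11 = 10.802; 10.802^1.517 ≈ 37.01 hPa.
P_c = 1008 − 37.01 = 970.99 ≈ 971 hPa.

971 hPa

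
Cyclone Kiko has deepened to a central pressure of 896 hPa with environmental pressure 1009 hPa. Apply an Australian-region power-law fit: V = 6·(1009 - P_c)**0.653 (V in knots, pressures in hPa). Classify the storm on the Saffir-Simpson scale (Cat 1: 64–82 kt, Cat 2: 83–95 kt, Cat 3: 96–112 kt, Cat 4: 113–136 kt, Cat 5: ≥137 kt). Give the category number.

ΔP = 1009 − 896 = 113 hPa.
V ≈ 6 × 113^0.653 = 6 × 21.91 ≈ 131 kt.
131 kt falls in the Category 4 band.

4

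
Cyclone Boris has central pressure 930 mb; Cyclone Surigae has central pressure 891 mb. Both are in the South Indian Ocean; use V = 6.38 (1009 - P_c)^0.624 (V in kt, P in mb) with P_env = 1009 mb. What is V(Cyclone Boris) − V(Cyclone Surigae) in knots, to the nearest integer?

-28 kt

Cyclone Boris: ΔP = 79; V ≈ 6.38 × 79^0.624 ≈ 97.49 kt.
Cyclone Surigae: ΔP = 118; V ≈ 6.38 × 118^0.624 ≈ 125.22 kt.
Difference ≈ 97.49 − 125.22 = -27.73 → -28 kt.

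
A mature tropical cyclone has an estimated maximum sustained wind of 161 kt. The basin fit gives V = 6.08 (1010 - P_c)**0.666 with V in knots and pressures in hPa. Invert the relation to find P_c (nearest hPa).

873 hPa

ΔP = (V / 6.08)^(1/0.666) = (161/6.08)^1.502.
161/6.08 = 26.480; 26.480^1.502 ≈ 136.94 hPa.
P_c = 1010 − 136.94 = 873.06 ≈ 873 hPa.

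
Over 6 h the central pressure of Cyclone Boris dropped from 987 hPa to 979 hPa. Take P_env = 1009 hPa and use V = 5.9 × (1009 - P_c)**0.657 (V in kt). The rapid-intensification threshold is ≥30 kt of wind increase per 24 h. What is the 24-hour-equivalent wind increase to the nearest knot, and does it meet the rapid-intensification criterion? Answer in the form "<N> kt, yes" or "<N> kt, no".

41 kt, yes

V₁: ΔP = 22, V ≈ 5.9 × 22^0.657 ≈ 44.96 kt.
V₂: ΔP = 30, V ≈ 5.9 × 30^0.657 ≈ 55.12 kt.
ΔV over 6 h = 10.16 kt → 24 h equivalent = 10.16 × 24/6 ≈ 40.64 kt.
41 kt ≥ 30 kt ⇒ rapid intensification.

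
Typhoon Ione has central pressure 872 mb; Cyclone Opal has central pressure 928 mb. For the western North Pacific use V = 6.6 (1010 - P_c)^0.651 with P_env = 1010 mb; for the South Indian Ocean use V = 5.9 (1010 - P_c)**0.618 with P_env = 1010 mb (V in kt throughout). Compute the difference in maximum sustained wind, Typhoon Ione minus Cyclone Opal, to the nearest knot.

Typhoon Ione: ΔP = 138; V ≈ 6.6 × 138^0.651 ≈ 163.16 kt.
Cyclone Opal: ΔP = 82; V ≈ 5.9 × 82^0.618 ≈ 89.86 kt.
Difference ≈ 163.16 − 89.86 = 73.30 → 73 kt.

73 kt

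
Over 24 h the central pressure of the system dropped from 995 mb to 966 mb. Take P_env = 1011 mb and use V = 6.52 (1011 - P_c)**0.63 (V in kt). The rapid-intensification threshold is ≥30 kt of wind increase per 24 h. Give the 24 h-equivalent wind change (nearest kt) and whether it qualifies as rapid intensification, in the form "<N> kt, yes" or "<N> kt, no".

34 kt, yes

V₁: ΔP = 16, V ≈ 6.52 × 16^0.63 ≈ 37.40 kt.
V₂: ΔP = 45, V ≈ 6.52 × 45^0.63 ≈ 71.74 kt.
ΔV over 24 h = 34.34 kt → 24 h equivalent = 34.34 × 24/24 ≈ 34.34 kt.
34 kt ≥ 30 kt ⇒ rapid intensification.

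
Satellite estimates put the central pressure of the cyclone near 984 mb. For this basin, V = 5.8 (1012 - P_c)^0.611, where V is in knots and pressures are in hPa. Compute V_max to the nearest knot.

44 kt

ΔP = 1012 − 984 = 28 mb.
28^0.611 ≈ 7.660.
V ≈ 5.8 × 7.660 ≈ 44.4 kt.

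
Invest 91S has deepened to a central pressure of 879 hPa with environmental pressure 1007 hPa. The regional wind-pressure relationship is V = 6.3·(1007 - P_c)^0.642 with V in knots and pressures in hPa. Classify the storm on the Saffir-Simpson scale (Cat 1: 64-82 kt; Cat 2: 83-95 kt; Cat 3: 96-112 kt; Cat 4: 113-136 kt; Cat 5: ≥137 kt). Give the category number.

5

ΔP = 1007 − 879 = 128 hPa.
V ≈ 6.3 × 128^0.642 = 6.3 × 22.53 ≈ 142 kt.
142 kt falls in the Category 5 band.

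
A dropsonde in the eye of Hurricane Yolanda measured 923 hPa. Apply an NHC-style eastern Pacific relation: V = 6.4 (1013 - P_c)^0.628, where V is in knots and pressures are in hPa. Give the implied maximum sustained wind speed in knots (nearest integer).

ΔP = 1013 − 923 = 90 hPa.
90^0.628 ≈ 16.876.
V ≈ 6.4 × 16.876 ≈ 108.0 kt.

108 kt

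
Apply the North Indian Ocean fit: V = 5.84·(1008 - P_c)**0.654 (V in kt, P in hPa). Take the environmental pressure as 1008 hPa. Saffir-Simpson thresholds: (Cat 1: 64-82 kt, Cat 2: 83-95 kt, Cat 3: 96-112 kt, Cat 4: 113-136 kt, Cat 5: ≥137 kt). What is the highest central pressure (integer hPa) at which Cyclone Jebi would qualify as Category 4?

Category 4 begins at V = 113 kt.
Required ΔP = (113/5.84)^(1/0.654) = 19.349^1.529 ≈ 92.76 hPa.
P_c ≤ 1008 − 92.76 = 915.24, so the highest integer P_c is 915 hPa.

915 hPa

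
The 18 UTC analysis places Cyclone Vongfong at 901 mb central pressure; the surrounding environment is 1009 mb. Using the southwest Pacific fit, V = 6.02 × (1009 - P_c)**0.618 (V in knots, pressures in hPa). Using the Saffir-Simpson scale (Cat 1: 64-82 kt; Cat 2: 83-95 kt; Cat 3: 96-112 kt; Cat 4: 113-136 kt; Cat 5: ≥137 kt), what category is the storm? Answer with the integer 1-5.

3

ΔP = 1009 − 901 = 108 mb.
V ≈ 6.02 × 108^0.618 = 6.02 × 18.06 ≈ 109 kt.
109 kt falls in the Category 3 band.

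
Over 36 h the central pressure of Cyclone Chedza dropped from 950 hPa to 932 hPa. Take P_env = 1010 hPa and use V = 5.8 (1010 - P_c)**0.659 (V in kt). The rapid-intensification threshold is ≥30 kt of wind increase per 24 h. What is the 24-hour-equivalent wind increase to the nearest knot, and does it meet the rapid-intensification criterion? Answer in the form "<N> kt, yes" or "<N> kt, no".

11 kt, no

V₁: ΔP = 60, V ≈ 5.8 × 60^0.659 ≈ 86.14 kt.
V₂: ΔP = 78, V ≈ 5.8 × 78^0.659 ≈ 102.40 kt.
ΔV over 36 h = 16.26 kt → 24 h equivalent = 16.26 × 24/36 ≈ 10.84 kt.
11 kt < 30 kt ⇒ not rapid intensification.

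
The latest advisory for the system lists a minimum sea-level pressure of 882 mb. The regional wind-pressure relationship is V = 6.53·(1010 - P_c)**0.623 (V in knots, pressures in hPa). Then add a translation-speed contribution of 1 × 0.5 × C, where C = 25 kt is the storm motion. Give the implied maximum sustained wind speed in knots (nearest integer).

ΔP = 1010 − 882 = 128 mb.
128^0.623 ≈ 20.549.
V ≈ 6.53 × 20.549 ≈ 134.2 kt.
Translation term: 1 × 0.5 × 25 = 12.5 kt.
Corrected V ≈ 146.7 kt → 147 kt.

147 kt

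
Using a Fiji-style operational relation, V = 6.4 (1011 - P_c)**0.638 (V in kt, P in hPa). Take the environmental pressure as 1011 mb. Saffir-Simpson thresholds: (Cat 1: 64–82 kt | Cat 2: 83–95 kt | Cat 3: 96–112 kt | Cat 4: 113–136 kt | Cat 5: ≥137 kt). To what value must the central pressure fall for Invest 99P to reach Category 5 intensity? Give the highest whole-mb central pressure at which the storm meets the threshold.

889 mb

Category 5 begins at V = 137 kt.
Required ΔP = (137/6.4)^(1/0.638) = 21.406^1.567 ≈ 121.76 mb.
P_c ≤ 1011 − 121.76 = 889.24, so the highest integer P_c is 889 mb.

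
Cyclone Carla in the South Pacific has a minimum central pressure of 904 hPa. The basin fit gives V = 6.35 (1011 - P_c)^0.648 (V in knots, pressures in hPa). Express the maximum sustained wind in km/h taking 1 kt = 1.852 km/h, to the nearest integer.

ΔP = 1011 − 904 = 107 hPa.
V ≈ 6.35 × 107^0.648 = 6.35 × 20.656 ≈ 131.164 kt.
131.164 × 1.852 ≈ 242.92 km/h → 243 km/h.

243 km/h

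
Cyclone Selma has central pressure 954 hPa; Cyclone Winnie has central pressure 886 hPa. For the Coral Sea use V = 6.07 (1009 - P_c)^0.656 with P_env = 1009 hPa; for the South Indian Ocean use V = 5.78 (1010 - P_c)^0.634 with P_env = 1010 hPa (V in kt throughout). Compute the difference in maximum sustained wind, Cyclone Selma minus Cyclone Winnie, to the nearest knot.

-39 kt

Cyclone Selma: ΔP = 55; V ≈ 6.07 × 55^0.656 ≈ 84.11 kt.
Cyclone Winnie: ΔP = 124; V ≈ 5.78 × 124^0.634 ≈ 122.79 kt.
Difference ≈ 84.11 − 122.79 = -38.68 → -39 kt.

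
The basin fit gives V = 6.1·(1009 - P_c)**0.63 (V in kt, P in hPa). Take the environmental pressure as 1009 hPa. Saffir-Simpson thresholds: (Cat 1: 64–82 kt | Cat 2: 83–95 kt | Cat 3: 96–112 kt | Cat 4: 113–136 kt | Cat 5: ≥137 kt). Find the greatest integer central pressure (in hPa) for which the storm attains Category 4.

Category 4 begins at V = 113 kt.
Required ΔP = (113/6.1)^(1/0.63) = 18.525^1.587 ≈ 102.87 hPa.
P_c ≤ 1009 − 102.87 = 906.13, so the highest integer P_c is 906 hPa.

906 hPa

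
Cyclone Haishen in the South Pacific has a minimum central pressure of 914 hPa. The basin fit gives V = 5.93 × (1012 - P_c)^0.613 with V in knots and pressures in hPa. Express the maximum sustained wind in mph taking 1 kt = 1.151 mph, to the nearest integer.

ΔP = 1012 − 914 = 98 hPa.
V ≈ 5.93 × 98^0.613 = 5.93 × 16.620 ≈ 98.554 kt.
98.554 × 1.151 ≈ 113.44 mph → 113 mph.

113 mph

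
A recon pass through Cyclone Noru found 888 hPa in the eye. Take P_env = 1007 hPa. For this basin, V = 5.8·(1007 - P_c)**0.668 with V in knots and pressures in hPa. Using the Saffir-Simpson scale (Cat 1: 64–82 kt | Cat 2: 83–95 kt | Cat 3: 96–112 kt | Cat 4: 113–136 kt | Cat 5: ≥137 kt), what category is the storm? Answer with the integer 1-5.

5

ΔP = 1007 − 888 = 119 hPa.
V ≈ 5.8 × 119^0.668 = 5.8 × 24.35 ≈ 141 kt.
141 kt falls in the Category 5 band.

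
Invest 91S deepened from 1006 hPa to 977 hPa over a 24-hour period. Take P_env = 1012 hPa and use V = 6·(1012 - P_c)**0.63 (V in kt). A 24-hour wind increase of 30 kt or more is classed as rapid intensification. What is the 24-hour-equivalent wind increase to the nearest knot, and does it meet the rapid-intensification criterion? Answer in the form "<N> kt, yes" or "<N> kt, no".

38 kt, yes

V₁: ΔP = 6, V ≈ 6 × 6^0.63 ≈ 18.55 kt.
V₂: ΔP = 35, V ≈ 6 × 35^0.63 ≈ 56.35 kt.
ΔV over 24 h = 37.80 kt → 24 h equivalent = 37.80 × 24/24 ≈ 37.80 kt.
38 kt ≥ 30 kt ⇒ rapid intensification.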